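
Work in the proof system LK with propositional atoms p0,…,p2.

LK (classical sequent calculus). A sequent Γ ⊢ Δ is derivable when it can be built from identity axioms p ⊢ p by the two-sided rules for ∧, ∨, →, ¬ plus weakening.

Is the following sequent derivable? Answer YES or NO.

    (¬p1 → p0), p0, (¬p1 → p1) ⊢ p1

Derivation (root first):
[→L] (¬p1 → p0), p0, (¬p1 → p1) ⊢ p1
  [→L] p0, (¬p1 → p0) ⊢ p1, ¬p1
    [WL] p0 ⊢ p1, ¬p1
      [¬R]  ⊢ p1, ¬p1
        [Ax] p1 ⊢ p1
    [WL] p0 ⊢ p1, ¬p1
      [¬R]  ⊢ p1, ¬p1
        [Ax] p1 ⊢ p1
  [Ax] p1 ⊢ p1

Result: YES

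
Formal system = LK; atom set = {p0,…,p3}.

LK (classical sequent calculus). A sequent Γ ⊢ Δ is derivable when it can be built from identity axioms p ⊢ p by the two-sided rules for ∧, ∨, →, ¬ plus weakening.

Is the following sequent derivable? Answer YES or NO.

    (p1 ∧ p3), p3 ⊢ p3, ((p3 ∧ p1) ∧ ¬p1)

Derivation trace:
[∧R] (p1 ∧ p3), p3 ⊢ p3, ((p3 ∧ p1) ∧ ¬p1)
  [∧L] (p1 ∧ p3) ⊢ p3, (p3 ∧ p1)
    [∧R] p1, p3 ⊢ p3, (p3 ∧ p1)
      [WR] p3 ⊢ p3, p3
        [Ax] p3 ⊢ p3
      [Ax] p1 ⊢ p1
  [¬R] p3 ⊢ p3, ¬p1
    [WL] p3, p1 ⊢ p3
      [Ax] p3 ⊢ p3

Result: YES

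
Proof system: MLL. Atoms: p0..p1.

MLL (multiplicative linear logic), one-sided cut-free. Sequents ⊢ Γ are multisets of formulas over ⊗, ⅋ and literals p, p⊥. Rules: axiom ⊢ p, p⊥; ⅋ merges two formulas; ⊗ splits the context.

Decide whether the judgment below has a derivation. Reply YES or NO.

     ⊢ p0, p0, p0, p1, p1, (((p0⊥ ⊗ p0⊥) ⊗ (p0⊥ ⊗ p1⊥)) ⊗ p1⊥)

Derivation (root first):
[⊗]  ⊢ p0, p0, p0, p1, p1, (((p0⊥ ⊗ p0⊥) ⊗ (p0⊥ ⊗ p1⊥)) ⊗ p1⊥)
  [⊗]  ⊢ p0, p0, p0, p1, ((p0⊥ ⊗ p0⊥) ⊗ (p0⊥ ⊗ p1⊥))
    [⊗]  ⊢ p0, p0, (p0⊥ ⊗ p0⊥)
      [Ax]  ⊢ p0, p0⊥
      [Ax]  ⊢ p0, p0⊥
    [⊗]  ⊢ p0, p1, (p0⊥ ⊗ p1⊥)
      [Ax]  ⊢ p0, p0⊥
      [Ax]  ⊢ p1, p1⊥
  [Ax]  ⊢ p1, p1⊥

Result: YES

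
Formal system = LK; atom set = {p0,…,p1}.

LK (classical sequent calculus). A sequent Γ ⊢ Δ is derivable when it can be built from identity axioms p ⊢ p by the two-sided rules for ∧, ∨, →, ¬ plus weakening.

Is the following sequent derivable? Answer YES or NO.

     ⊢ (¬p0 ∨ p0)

Proof tree:
[∨R]  ⊢ (¬p0 ∨ p0)
  [¬R]  ⊢ p0, ¬p0
    [Ax] p0 ⊢ p0

Result: YES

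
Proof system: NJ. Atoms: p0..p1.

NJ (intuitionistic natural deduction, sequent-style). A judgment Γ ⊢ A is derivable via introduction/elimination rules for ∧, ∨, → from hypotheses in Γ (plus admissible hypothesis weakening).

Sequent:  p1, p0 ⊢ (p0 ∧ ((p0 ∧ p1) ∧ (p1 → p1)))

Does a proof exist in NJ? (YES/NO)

Derivation trace:
[∧I] p1, p0 ⊢ (p0 ∧ ((p0 ∧ p1) ∧ (p1 → p1)))
  [Ax] p0 ⊢ p0
  [∧I] p1, p0 ⊢ ((p0 ∧ p1) ∧ (p1 → p1))
    [∧I] p1, p0 ⊢ (p0 ∧ p1)
      [Ax] p0 ⊢ p0
      [Ax] p1 ⊢ p1
    [→I]  ⊢ (p1 → p1)
      [Ax] p1 ⊢ p1

Result: YES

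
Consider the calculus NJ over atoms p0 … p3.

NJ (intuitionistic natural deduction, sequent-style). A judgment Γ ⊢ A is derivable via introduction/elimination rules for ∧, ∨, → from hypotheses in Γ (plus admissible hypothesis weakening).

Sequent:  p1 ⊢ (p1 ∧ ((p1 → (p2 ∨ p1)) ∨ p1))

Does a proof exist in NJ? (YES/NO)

Derivation trace:
[∧I] p1 ⊢ (p1 ∧ ((p1 → (p2 ∨ p1)) ∨ p1))
  [Ax] p1 ⊢ p1
  [∨I₁]  ⊢ ((p1 → (p2 ∨ p1)) ∨ p1)
    [→I]  ⊢ (p1 → (p2 ∨ p1))
      [∨I₂] p1 ⊢ (p2 ∨ p1)
        [Ax] p1 ⊢ p1

Result: YES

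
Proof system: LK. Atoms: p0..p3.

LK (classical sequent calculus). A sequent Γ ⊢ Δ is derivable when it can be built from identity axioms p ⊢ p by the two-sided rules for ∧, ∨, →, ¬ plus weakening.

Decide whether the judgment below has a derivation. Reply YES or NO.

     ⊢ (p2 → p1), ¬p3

Truth-table refutation:
  v=0000: Γ:[] Δ:[(p2 → p1)=T, ¬p3=T] refutes=False
  v=0001: Γ:[] Δ:[(p2 → p1)=T, ¬p3=F] refutes=False
  v=0010: Γ:[] Δ:[(p2 → p1)=F, ¬p3=T] refutes=False
  v=0011: Γ:[] Δ:[(p2 → p1)=F, ¬p3=F] refutes=True  ← countermodel

Result: NO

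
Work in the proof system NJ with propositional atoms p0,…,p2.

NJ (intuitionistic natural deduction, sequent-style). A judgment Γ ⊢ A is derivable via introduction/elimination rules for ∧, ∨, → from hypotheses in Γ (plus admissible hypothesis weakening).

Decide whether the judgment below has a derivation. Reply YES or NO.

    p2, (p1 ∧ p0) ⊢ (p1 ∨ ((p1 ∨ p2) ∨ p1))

Proof tree:
[Wk] p2, (p1 ∧ p0) ⊢ (p1 ∨ ((p1 ∨ p2) ∨ p1))
  [∨I₂] p2 ⊢ (p1 ∨ ((p1 ∨ p2) ∨ p1))
    [∨I₁] p2 ⊢ ((p1 ∨ p2) ∨ p1)
      [∨I₂] p2 ⊢ (p1 ∨ p2)
        [Ax] p2 ⊢ p2

Result: YES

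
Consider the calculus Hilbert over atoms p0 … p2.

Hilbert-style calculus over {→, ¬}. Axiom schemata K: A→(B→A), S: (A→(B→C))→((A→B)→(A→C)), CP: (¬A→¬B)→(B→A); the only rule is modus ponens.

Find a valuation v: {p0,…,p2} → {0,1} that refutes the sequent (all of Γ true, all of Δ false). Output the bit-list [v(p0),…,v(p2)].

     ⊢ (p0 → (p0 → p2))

Search for a countermodel by truth-table:
  v=000: Γ:[] Δ:[(p0 → (p0 → p2))=T] refutes=False
  v=001: Γ:[] Δ:[(p0 → (p0 → p2))=T] refutes=False
  v=010: Γ:[] Δ:[(p0 → (p0 → p2))=T] refutes=False
  v=011: Γ:[] Δ:[(p0 → (p0 → p2))=T] refutes=False
  v=100: Γ:[] Δ:[(p0 → (p0 → p2))=F] refutes=True  ← countermodel

Result: [1, 0, 0]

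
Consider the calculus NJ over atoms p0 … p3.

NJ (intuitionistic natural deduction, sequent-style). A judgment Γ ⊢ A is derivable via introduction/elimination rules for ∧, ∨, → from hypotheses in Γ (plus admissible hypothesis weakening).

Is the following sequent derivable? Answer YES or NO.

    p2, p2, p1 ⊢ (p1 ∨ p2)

Proof tree:
[Wk] p2, p2, p1 ⊢ (p1 ∨ p2)
  [Wk] p2, p2 ⊢ (p1 ∨ p2)
    [∨I₂] p2 ⊢ (p1 ∨ p2)
      [Ax] p2 ⊢ p2

Result: YES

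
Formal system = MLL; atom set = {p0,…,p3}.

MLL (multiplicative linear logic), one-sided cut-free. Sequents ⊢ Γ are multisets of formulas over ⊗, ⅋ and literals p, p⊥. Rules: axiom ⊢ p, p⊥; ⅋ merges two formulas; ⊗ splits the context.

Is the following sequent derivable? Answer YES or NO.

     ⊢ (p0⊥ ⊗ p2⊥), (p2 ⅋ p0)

Derivation (root first):
[⅋]  ⊢ (p0⊥ ⊗ p2⊥), (p2 ⅋ p0)
  [⊗]  ⊢ p0, p2, (p0⊥ ⊗ p2⊥)
    [Ax]  ⊢ p0, p0⊥
    [Ax]  ⊢ p2, p2⊥

Result: YES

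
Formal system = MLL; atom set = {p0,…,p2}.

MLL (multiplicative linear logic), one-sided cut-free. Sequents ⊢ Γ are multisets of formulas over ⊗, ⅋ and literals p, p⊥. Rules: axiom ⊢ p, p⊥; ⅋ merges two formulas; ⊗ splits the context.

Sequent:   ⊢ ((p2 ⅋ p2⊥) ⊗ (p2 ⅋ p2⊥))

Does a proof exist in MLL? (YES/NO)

Proof tree:
[⊗]  ⊢ ((p2 ⅋ p2⊥) ⊗ (p2 ⅋ p2⊥))
  [⅋]  ⊢ (p2 ⅋ p2⊥)
    [Ax]  ⊢ p2, p2⊥
  [⅋]  ⊢ (p2 ⅋ p2⊥)
    [Ax]  ⊢ p2, p2⊥

Result: YES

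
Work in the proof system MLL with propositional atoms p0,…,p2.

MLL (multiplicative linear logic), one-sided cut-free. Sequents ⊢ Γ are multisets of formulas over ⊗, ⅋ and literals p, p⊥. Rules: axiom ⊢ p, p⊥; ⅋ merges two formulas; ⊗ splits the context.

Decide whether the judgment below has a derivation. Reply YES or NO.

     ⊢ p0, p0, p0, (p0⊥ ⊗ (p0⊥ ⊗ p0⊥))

Derivation (root first):
[⊗]  ⊢ p0, p0, p0, (p0⊥ ⊗ (p0⊥ ⊗ p0⊥))
  [Ax]  ⊢ p0, p0⊥
  [⊗]  ⊢ p0, p0, (p0⊥ ⊗ p0⊥)
    [Ax]  ⊢ p0, p0⊥
    [Ax]  ⊢ p0, p0⊥

Result: YES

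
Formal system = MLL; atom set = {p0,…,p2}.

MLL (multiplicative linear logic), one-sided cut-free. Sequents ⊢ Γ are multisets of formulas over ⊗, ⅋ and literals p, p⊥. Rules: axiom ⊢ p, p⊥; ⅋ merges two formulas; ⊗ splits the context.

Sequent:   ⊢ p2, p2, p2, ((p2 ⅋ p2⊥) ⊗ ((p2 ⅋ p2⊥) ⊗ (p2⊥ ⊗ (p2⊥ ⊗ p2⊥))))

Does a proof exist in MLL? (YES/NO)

Proof tree:
[⊗]  ⊢ p2, p2, p2, ((p2 ⅋ p2⊥) ⊗ ((p2 ⅋ p2⊥) ⊗ (p2⊥ ⊗ (p2⊥ ⊗ p2⊥))))
  [⅋]  ⊢ (p2 ⅋ p2⊥)
    [Ax]  ⊢ p2, p2⊥
  [⊗]  ⊢ p2, p2, p2, ((p2 ⅋ p2⊥) ⊗ (p2⊥ ⊗ (p2⊥ ⊗ p2⊥)))
    [⅋]  ⊢ (p2 ⅋ p2⊥)
      [Ax]  ⊢ p2, p2⊥
    [⊗]  ⊢ p2, p2, p2, (p2⊥ ⊗ (p2⊥ ⊗ p2⊥))
      [Ax]  ⊢ p2, p2⊥
      [⊗]  ⊢ p2, p2, (p2⊥ ⊗ p2⊥)
        [Ax]  ⊢ p2, p2⊥
        [Ax]  ⊢ p2, p2⊥

Result: YES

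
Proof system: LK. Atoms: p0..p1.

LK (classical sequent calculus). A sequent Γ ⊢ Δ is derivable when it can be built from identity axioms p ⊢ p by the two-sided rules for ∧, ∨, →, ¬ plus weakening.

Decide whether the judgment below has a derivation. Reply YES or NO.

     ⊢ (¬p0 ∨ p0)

Derivation (root first):
[∨R]  ⊢ (¬p0 ∨ p0)
  [¬R]  ⊢ p0, ¬p0
    [Ax] p0 ⊢ p0

Result: YES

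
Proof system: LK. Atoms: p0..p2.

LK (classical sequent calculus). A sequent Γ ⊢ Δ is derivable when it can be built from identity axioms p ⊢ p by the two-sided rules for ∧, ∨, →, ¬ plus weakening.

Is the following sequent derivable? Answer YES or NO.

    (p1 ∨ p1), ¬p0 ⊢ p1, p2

Proof tree:
[¬L] (p1 ∨ p1), ¬p0 ⊢ p1, p2
  [WR] (p1 ∨ p1) ⊢ p1, p2, p0
    [∨L] (p1 ∨ p1) ⊢ p1, p2
      [WR] p1 ⊢ p1, p2
        [Ax] p1 ⊢ p1
      [WR] p1 ⊢ p1, p2
        [Ax] p1 ⊢ p1

Result: YES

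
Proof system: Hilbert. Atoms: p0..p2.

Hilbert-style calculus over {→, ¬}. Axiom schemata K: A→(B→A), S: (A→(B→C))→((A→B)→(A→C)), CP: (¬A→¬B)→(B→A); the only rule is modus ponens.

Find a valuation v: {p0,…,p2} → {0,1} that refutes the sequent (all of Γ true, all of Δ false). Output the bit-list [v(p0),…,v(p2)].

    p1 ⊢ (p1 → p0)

Search for a countermodel by truth-table:
  v=000: Γ:[p1=F] Δ:[(p1 → p0)=T] refutes=False
  v=001: Γ:[p1=F] Δ:[(p1 → p0)=T] refutes=False
  v=010: Γ:[p1=T] Δ:[(p1 → p0)=F] refutes=True  ← countermodel

Result: [0, 1, 0]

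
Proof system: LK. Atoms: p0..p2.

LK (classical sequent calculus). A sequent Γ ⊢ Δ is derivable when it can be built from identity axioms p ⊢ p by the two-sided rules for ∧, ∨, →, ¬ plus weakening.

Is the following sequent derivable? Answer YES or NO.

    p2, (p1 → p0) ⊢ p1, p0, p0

Truth-table refutation:
  v=000: Γ:[p2=F, (p1 → p0)=T] Δ:[p1=F, p0=F, p0=F] refutes=False
  v=001: Γ:[p2=T, (p1 → p0)=T] Δ:[p1=F, p0=F, p0=F] refutes=True  ← countermodel

Result: NO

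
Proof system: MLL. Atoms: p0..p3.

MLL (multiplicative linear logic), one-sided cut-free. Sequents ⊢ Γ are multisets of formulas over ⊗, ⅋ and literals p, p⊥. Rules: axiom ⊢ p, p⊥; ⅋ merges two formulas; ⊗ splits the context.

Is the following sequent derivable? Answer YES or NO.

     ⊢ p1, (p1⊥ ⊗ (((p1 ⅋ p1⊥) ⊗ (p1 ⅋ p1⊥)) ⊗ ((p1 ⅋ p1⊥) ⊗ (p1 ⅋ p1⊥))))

Derivation trace:
[⊗]  ⊢ p1, (p1⊥ ⊗ (((p1 ⅋ p1⊥) ⊗ (p1 ⅋ p1⊥)) ⊗ ((p1 ⅋ p1⊥) ⊗ (p1 ⅋ p1⊥))))
  [Ax]  ⊢ p1, p1⊥
  [⊗]  ⊢ (((p1 ⅋ p1⊥) ⊗ (p1 ⅋ p1⊥)) ⊗ ((p1 ⅋ p1⊥) ⊗ (p1 ⅋ p1⊥)))
    [⊗]  ⊢ ((p1 ⅋ p1⊥) ⊗ (p1 ⅋ p1⊥))
      [⅋]  ⊢ (p1 ⅋ p1⊥)
        [Ax]  ⊢ p1, p1⊥
      [⅋]  ⊢ (p1 ⅋ p1⊥)
        [Ax]  ⊢ p1, p1⊥
    [⊗]  ⊢ ((p1 ⅋ p1⊥) ⊗ (p1 ⅋ p1⊥))
      [⅋]  ⊢ (p1 ⅋ p1⊥)
        [Ax]  ⊢ p1, p1⊥
      [⅋]  ⊢ (p1 ⅋ p1⊥)
        [Ax]  ⊢ p1, p1⊥

Result: YES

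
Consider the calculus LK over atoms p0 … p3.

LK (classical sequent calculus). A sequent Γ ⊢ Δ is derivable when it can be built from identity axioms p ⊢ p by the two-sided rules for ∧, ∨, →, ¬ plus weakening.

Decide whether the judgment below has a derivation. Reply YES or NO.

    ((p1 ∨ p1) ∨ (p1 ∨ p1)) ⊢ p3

Truth-table refutation:
  v=0000: Γ:[((p1 ∨ p1) ∨ (p1 ∨ p1))=F] Δ:[p3=F] refutes=False
  v=0001: Γ:[((p1 ∨ p1) ∨ (p1 ∨ p1))=F] Δ:[p3=T] refutes=False
  v=0010: Γ:[((p1 ∨ p1) ∨ (p1 ∨ p1))=F] Δ:[p3=F] refutes=False
  v=0011: Γ:[((p1 ∨ p1) ∨ (p1 ∨ p1))=F] Δ:[p3=T] refutes=False
  v=0100: Γ:[((p1 ∨ p1) ∨ (p1 ∨ p1))=T] Δ:[p3=F] refutes=True  ← countermodel

Result: NO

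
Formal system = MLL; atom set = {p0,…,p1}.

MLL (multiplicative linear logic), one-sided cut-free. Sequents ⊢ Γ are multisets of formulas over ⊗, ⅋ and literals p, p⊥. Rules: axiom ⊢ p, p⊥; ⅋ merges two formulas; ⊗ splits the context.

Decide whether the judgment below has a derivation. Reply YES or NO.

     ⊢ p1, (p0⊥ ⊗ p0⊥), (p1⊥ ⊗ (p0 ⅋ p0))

Derivation (root first):
[⊗]  ⊢ p1, (p0⊥ ⊗ p0⊥), (p1⊥ ⊗ (p0 ⅋ p0))
  [Ax]  ⊢ p1, p1⊥
  [⅋]  ⊢ (p0⊥ ⊗ p0⊥), (p0 ⅋ p0)
    [⊗]  ⊢ p0, p0, (p0⊥ ⊗ p0⊥)
      [Ax]  ⊢ p0, p0⊥
      [Ax]  ⊢ p0, p0⊥

Result: YES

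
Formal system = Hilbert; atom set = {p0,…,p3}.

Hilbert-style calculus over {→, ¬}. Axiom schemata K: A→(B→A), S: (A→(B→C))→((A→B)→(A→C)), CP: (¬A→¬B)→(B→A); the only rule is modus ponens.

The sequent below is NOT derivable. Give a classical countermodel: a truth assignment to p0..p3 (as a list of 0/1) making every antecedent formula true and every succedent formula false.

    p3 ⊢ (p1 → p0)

Truth-table refutation:
  v=0000: Γ:[p3=F] Δ:[(p1 → p0)=T] refutes=False
  v=0001: Γ:[p3=T] Δ:[(p1 → p0)=T] refutes=False
  v=0010: Γ:[p3=F] Δ:[(p1 → p0)=T] refutes=False
  v=0011: Γ:[p3=T] Δ:[(p1 → p0)=T] refutes=False
  v=0100: Γ:[p3=F] Δ:[(p1 → p0)=F] refutes=False
  v=0101: Γ:[p3=T] Δ:[(p1 → p0)=F] refutes=True  ← countermodel

Result: [0, 1, 0, 1]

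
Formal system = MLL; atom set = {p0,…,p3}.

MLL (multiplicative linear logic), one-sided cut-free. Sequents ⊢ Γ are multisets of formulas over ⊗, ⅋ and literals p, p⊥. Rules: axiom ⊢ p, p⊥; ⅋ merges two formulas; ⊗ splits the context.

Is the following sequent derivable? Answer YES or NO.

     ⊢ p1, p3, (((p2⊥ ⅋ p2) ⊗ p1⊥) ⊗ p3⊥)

Derivation trace:
[⊗]  ⊢ p1, p3, (((p2⊥ ⅋ p2) ⊗ p1⊥) ⊗ p3⊥)
  [⊗]  ⊢ p1, ((p2⊥ ⅋ p2) ⊗ p1⊥)
    [⅋]  ⊢ (p2⊥ ⅋ p2)
      [Ax]  ⊢ p2, p2⊥
    [Ax]  ⊢ p1, p1⊥
  [Ax]  ⊢ p3, p3⊥

Result: YES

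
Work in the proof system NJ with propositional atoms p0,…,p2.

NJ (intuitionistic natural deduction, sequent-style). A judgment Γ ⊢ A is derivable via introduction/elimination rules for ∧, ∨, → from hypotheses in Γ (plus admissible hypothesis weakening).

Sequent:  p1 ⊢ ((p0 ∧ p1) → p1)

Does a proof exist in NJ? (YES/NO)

Proof tree:
[→I] p1 ⊢ ((p0 ∧ p1) → p1)
  [Wk] p1, (p0 ∧ p1) ⊢ p1
    [Ax] p1 ⊢ p1

Result: YES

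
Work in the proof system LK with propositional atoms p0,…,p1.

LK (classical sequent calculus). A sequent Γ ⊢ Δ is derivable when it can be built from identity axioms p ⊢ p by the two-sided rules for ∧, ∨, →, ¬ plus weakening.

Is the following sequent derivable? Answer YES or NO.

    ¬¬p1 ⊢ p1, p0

Proof tree:
[¬L] ¬¬p1 ⊢ p1, p0
  [¬R]  ⊢ p1, p0, ¬p1
    [WR] p1 ⊢ p1, p0
      [Ax] p1 ⊢ p1

Result: YES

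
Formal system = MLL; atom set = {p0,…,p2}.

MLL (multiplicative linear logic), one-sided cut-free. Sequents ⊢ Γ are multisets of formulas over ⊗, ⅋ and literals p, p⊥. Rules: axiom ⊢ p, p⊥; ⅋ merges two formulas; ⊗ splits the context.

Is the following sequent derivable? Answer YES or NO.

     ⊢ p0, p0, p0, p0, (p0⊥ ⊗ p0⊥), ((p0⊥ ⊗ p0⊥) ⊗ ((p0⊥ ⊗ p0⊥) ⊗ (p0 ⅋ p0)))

Derivation trace:
[⊗]  ⊢ p0, p0, p0, p0, (p0⊥ ⊗ p0⊥), ((p0⊥ ⊗ p0⊥) ⊗ ((p0⊥ ⊗ p0⊥) ⊗ (p0 ⅋ p0)))
  [⊗]  ⊢ p0, p0, (p0⊥ ⊗ p0⊥)
    [Ax]  ⊢ p0, p0⊥
    [Ax]  ⊢ p0, p0⊥
  [⊗]  ⊢ p0, p0, (p0⊥ ⊗ p0⊥), ((p0⊥ ⊗ p0⊥) ⊗ (p0 ⅋ p0))
    [⊗]  ⊢ p0, p0, (p0⊥ ⊗ p0⊥)
      [Ax]  ⊢ p0, p0⊥
      [Ax]  ⊢ p0, p0⊥
    [⅋]  ⊢ (p0⊥ ⊗ p0⊥), (p0 ⅋ p0)
      [⊗]  ⊢ p0, p0, (p0⊥ ⊗ p0⊥)
        [Ax]  ⊢ p0, p0⊥
        [Ax]  ⊢ p0, p0⊥

Result: YES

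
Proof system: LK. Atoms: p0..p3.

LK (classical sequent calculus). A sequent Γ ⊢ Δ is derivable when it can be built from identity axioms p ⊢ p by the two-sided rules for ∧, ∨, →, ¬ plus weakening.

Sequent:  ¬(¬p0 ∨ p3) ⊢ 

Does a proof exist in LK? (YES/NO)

Truth-table refutation:
  v=0000: Γ:[¬(¬p0 ∨ p3)=F] Δ:[] refutes=False
  v=0001: Γ:[¬(¬p0 ∨ p3)=F] Δ:[] refutes=False
  v=0010: Γ:[¬(¬p0 ∨ p3)=F] Δ:[] refutes=False
  v=0011: Γ:[¬(¬p0 ∨ p3)=F] Δ:[] refutes=False
  v=0100: Γ:[¬(¬p0 ∨ p3)=F] Δ:[] refutes=False
  v=0101: Γ:[¬(¬p0 ∨ p3)=F] Δ:[] refutes=False
  v=0110: Γ:[¬(¬p0 ∨ p3)=F] Δ:[] refutes=False
  v=0111: Γ:[¬(¬p0 ∨ p3)=F] Δ:[] refutes=False
  v=1000: Γ:[¬(¬p0 ∨ p3)=T] Δ:[] refutes=True  ← countermodel

Result: NO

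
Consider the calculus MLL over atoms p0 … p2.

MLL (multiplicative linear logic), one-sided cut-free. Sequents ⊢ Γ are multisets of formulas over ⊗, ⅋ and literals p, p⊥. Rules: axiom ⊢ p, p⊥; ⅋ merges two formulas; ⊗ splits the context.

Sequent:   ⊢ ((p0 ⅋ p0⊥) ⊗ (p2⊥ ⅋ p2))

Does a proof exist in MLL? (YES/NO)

Derivation trace:
[⊗]  ⊢ ((p0 ⅋ p0⊥) ⊗ (p2⊥ ⅋ p2))
  [⅋]  ⊢ (p0 ⅋ p0⊥)
    [Ax]  ⊢ p0, p0⊥
  [⅋]  ⊢ (p2⊥ ⅋ p2)
    [Ax]  ⊢ p2, p2⊥

Result: YES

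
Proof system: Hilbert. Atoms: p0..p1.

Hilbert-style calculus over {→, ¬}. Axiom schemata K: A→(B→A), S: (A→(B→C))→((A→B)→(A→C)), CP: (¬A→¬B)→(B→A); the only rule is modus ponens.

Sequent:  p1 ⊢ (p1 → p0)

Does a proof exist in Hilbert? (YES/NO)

Truth-table refutation:
  v=00: Γ:[p1=F] Δ:[(p1 → p0)=T] refutes=False
  v=01: Γ:[p1=T] Δ:[(p1 → p0)=F] refutes=True  ← countermodel

Result: NO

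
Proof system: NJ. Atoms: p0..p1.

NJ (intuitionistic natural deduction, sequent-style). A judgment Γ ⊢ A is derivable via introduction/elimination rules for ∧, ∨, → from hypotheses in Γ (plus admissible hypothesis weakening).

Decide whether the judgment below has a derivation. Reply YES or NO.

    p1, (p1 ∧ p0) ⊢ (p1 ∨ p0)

Proof tree:
[∨I₁] p1, (p1 ∧ p0) ⊢ (p1 ∨ p0)
  [Wk] p1, (p1 ∧ p0) ⊢ p1
    [Ax] p1 ⊢ p1

Result: YES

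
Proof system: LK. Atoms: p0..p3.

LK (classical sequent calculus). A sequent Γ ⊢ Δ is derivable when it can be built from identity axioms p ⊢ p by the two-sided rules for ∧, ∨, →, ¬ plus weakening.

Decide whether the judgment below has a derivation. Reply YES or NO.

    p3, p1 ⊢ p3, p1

Derivation (root first):
[WL] p3, p1 ⊢ p3, p1
  [WR] p3 ⊢ p3, p1
    [Ax] p3 ⊢ p3

Result: YES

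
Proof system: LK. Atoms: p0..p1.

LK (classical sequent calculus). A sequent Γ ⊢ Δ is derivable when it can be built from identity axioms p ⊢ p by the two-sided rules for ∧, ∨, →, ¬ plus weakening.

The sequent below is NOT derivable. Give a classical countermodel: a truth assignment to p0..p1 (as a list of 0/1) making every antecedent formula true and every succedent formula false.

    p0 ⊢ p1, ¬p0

Truth-table refutation:
  v=00: Γ:[p0=F] Δ:[p1=F, ¬p0=T] refutes=False
  v=01: Γ:[p0=F] Δ:[p1=T, ¬p0=T] refutes=False
  v=10: Γ:[p0=T] Δ:[p1=F, ¬p0=F] refutes=True  ← countermodel

Result: [1, 0]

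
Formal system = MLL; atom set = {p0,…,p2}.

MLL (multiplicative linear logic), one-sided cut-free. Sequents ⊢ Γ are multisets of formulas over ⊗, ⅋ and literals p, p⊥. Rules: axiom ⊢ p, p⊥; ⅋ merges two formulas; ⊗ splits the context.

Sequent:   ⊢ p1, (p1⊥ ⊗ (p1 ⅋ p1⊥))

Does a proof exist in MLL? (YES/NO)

Proof tree:
[⊗]  ⊢ p1, (p1⊥ ⊗ (p1 ⅋ p1⊥))
  [Ax]  ⊢ p1, p1⊥
  [⅋]  ⊢ (p1 ⅋ p1⊥)
    [Ax]  ⊢ p1, p1⊥

Result: YES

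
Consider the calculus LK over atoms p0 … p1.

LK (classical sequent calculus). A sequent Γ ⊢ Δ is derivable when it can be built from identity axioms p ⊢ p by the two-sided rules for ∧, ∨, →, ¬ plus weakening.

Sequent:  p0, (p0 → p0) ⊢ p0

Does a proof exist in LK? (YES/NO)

Derivation trace:
[→L] p0, (p0 → p0) ⊢ p0
  [Ax] p0 ⊢ p0
  [WR] p0 ⊢ p0, p0
    [Ax] p0 ⊢ p0

Result: YES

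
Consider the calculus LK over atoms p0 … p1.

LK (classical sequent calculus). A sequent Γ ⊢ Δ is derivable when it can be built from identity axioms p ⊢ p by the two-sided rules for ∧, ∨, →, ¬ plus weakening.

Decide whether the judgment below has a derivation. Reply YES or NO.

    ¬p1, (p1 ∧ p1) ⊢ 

Derivation trace:
[∧L] ¬p1, (p1 ∧ p1) ⊢ 
  [¬L] p1, p1, ¬p1 ⊢ 
    [WL] p1, p1 ⊢ p1
      [Ax] p1 ⊢ p1

Result: YES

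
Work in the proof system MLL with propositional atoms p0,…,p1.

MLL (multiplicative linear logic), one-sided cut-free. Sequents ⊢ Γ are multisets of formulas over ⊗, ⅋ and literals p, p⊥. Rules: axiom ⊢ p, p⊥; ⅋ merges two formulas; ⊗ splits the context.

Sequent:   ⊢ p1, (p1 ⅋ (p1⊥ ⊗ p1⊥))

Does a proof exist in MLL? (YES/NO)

Derivation trace:
[⅋]  ⊢ p1, (p1 ⅋ (p1⊥ ⊗ p1⊥))
  [⊗]  ⊢ p1, p1, (p1⊥ ⊗ p1⊥)
    [Ax]  ⊢ p1, p1⊥
    [Ax]  ⊢ p1, p1⊥

Result: YES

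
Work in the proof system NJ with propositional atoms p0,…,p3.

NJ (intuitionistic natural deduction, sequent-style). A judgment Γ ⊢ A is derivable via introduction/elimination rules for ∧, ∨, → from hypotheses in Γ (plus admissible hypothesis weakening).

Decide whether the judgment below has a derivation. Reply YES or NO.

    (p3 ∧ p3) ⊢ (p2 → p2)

Derivation (root first):
[Wk] (p3 ∧ p3) ⊢ (p2 → p2)
  [→I]  ⊢ (p2 → p2)
    [Ax] p2 ⊢ p2

Result: YES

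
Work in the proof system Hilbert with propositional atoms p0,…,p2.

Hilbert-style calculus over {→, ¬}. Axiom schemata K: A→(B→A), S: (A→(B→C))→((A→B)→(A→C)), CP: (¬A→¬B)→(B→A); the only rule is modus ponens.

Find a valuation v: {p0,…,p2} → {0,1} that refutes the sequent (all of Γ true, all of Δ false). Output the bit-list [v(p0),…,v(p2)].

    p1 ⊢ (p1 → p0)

Search for a countermodel by truth-table:
  v=000: Γ:[p1=F] Δ:[(p1 → p0)=T] refutes=False
  v=001: Γ:[p1=F] Δ:[(p1 → p0)=T] refutes=False
  v=010: Γ:[p1=T] Δ:[(p1 → p0)=F] refutes=True  ← countermodel

Result: [0, 1, 0]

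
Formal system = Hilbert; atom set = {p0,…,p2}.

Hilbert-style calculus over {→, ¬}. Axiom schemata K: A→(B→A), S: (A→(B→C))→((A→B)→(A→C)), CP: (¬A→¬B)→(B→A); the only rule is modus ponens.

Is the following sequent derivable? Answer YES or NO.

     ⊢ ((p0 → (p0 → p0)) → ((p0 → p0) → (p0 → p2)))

Truth-table refutation:
  v=000: Γ:[] Δ:[((p0 → (p0 → p0)) → ((p0 → p0) → (p0 → p2)))=T] refutes=False
  v=001: Γ:[] Δ:[((p0 → (p0 → p0)) → ((p0 → p0) → (p0 → p2)))=T] refutes=False
  v=010: Γ:[] Δ:[((p0 → (p0 → p0)) → ((p0 → p0) → (p0 → p2)))=T] refutes=False
  v=011: Γ:[] Δ:[((p0 → (p0 → p0)) → ((p0 → p0) → (p0 → p2)))=T] refutes=False
  v=100: Γ:[] Δ:[((p0 → (p0 → p0)) → ((p0 → p0) → (p0 → p2)))=F] refutes=True  ← countermodel

Result: NO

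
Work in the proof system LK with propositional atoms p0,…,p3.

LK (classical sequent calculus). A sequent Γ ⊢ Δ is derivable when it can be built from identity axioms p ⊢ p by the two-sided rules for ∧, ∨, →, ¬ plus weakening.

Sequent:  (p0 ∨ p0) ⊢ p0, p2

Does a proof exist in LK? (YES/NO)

Derivation trace:
[WR] (p0 ∨ p0) ⊢ p0, p2
  [∨L] (p0 ∨ p0) ⊢ p0
    [Ax] p0 ⊢ p0
    [Ax] p0 ⊢ p0

Result: YES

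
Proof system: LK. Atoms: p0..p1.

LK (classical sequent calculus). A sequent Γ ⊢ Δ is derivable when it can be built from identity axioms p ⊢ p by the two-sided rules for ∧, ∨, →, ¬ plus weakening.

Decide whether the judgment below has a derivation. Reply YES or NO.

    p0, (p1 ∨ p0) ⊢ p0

Proof tree:
[∨L] p0, (p1 ∨ p0) ⊢ p0
  [WL] p0, p1 ⊢ p0
    [Ax] p0 ⊢ p0
  [Ax] p0 ⊢ p0

Result: YES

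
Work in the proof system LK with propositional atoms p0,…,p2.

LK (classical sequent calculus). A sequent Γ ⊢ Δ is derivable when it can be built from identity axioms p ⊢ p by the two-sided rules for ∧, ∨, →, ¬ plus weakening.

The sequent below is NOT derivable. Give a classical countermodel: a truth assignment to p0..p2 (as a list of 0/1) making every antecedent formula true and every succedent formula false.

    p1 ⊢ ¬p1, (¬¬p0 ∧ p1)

Search for a countermodel by truth-table:
  v=000: Γ:[p1=F] Δ:[¬p1=T, (¬¬p0 ∧ p1)=F] refutes=False
  v=001: Γ:[p1=F] Δ:[¬p1=T, (¬¬p0 ∧ p1)=F] refutes=False
  v=010: Γ:[p1=T] Δ:[¬p1=F, (¬¬p0 ∧ p1)=F] refutes=True  ← countermodel

Result: [0, 1, 0]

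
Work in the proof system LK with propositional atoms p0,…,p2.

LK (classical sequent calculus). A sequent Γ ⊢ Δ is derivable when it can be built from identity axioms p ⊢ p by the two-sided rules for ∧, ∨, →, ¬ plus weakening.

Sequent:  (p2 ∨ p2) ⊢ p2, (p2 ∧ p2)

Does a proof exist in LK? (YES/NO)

Proof tree:
[∨L] (p2 ∨ p2) ⊢ p2, (p2 ∧ p2)
  [Ax] p2 ⊢ p2
  [∧R] p2 ⊢ (p2 ∧ p2)
    [Ax] p2 ⊢ p2
    [Ax] p2 ⊢ p2

Result: YES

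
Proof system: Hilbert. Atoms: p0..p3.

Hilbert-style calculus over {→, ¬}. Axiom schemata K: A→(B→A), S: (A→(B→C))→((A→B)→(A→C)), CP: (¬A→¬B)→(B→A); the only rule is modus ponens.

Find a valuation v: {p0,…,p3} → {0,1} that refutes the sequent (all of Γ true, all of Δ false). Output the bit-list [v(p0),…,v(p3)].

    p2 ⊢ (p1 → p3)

Truth-table refutation:
  v=0000: Γ:[p2=F] Δ:[(p1 → p3)=T] refutes=False
  v=0001: Γ:[p2=F] Δ:[(p1 → p3)=T] refutes=False
  v=0010: Γ:[p2=T] Δ:[(p1 → p3)=T] refutes=False
  v=0011: Γ:[p2=T] Δ:[(p1 → p3)=T] refutes=False
  v=0100: Γ:[p2=F] Δ:[(p1 → p3)=F] refutes=False
  v=0101: Γ:[p2=F] Δ:[(p1 → p3)=T] refutes=False
  v=0110: Γ:[p2=T] Δ:[(p1 → p3)=F] refutes=True  ← countermodel

Result: [0, 1, 1, 0]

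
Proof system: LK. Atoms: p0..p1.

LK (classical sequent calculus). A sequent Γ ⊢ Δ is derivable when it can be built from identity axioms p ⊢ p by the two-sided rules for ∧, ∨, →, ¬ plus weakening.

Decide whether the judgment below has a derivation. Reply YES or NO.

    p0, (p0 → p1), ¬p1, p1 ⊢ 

Proof tree:
[WL] p0, (p0 → p1), ¬p1, p1 ⊢ 
  [¬L] p0, (p0 → p1), ¬p1 ⊢ 
    [→L] p0, (p0 → p1) ⊢ p1
      [Ax] p0 ⊢ p0
      [Ax] p1 ⊢ p1

Result: YES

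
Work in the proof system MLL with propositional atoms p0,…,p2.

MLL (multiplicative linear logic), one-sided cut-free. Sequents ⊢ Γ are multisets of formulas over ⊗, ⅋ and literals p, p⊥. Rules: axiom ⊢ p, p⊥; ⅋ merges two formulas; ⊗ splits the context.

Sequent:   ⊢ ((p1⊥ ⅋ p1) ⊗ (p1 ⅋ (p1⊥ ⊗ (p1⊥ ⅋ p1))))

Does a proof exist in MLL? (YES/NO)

Derivation trace:
[⊗]  ⊢ ((p1⊥ ⅋ p1) ⊗ (p1 ⅋ (p1⊥ ⊗ (p1⊥ ⅋ p1))))
  [⅋]  ⊢ (p1⊥ ⅋ p1)
    [Ax]  ⊢ p1, p1⊥
  [⅋]  ⊢ (p1 ⅋ (p1⊥ ⊗ (p1⊥ ⅋ p1)))
    [⊗]  ⊢ p1, (p1⊥ ⊗ (p1⊥ ⅋ p1))
      [Ax]  ⊢ p1, p1⊥
      [⅋]  ⊢ (p1⊥ ⅋ p1)
        [Ax]  ⊢ p1, p1⊥

Result: YES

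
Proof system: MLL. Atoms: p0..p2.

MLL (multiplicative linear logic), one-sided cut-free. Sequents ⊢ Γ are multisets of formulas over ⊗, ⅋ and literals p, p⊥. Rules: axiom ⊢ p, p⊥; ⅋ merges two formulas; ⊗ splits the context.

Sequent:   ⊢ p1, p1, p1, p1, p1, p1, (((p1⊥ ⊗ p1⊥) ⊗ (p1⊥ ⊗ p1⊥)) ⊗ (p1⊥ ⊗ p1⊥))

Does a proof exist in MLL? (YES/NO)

Derivation trace:
[⊗]  ⊢ p1, p1, p1, p1, p1, p1, (((p1⊥ ⊗ p1⊥) ⊗ (p1⊥ ⊗ p1⊥)) ⊗ (p1⊥ ⊗ p1⊥))
  [⊗]  ⊢ p1, p1, p1, p1, ((p1⊥ ⊗ p1⊥) ⊗ (p1⊥ ⊗ p1⊥))
    [⊗]  ⊢ p1, p1, (p1⊥ ⊗ p1⊥)
      [Ax]  ⊢ p1, p1⊥
      [Ax]  ⊢ p1, p1⊥
    [⊗]  ⊢ p1, p1, (p1⊥ ⊗ p1⊥)
      [Ax]  ⊢ p1, p1⊥
      [Ax]  ⊢ p1, p1⊥
  [⊗]  ⊢ p1, p1, (p1⊥ ⊗ p1⊥)
    [Ax]  ⊢ p1, p1⊥
    [Ax]  ⊢ p1, p1⊥

Result: YES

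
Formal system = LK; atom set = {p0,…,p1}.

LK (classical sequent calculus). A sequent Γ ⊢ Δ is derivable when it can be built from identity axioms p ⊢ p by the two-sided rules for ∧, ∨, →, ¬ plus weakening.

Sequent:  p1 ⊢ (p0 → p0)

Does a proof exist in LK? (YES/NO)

Proof tree:
[WL] p1 ⊢ (p0 → p0)
  [→R]  ⊢ (p0 → p0)
    [Ax] p0 ⊢ p0

Result: YES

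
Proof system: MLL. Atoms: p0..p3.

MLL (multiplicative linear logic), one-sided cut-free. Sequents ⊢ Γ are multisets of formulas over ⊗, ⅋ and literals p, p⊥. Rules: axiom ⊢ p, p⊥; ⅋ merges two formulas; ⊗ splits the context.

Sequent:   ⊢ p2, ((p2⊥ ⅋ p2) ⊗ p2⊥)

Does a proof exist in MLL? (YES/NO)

Derivation trace:
[⊗]  ⊢ p2, ((p2⊥ ⅋ p2) ⊗ p2⊥)
  [⅋]  ⊢ (p2⊥ ⅋ p2)
    [Ax]  ⊢ p2, p2⊥
  [Ax]  ⊢ p2, p2⊥

Result: YES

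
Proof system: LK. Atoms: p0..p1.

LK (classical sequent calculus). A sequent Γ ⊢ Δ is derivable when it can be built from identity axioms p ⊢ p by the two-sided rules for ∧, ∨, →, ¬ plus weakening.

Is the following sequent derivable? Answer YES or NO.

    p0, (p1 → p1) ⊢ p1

Search for a countermodel by truth-table:
  v=00: Γ:[p0=F, (p1 → p1)=T] Δ:[p1=F] refutes=False
  v=01: Γ:[p0=F, (p1 → p1)=T] Δ:[p1=T] refutes=False
  v=10: Γ:[p0=T, (p1 → p1)=T] Δ:[p1=F] refutes=True  ← countermodel

Result: NO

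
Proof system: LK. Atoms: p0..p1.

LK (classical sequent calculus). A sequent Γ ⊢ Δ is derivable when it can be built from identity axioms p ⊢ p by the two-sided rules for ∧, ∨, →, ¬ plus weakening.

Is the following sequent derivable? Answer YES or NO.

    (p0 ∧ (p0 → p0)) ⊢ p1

Truth-table refutation:
  v=00: Γ:[(p0 ∧ (p0 → p0))=F] Δ:[p1=F] refutes=False
  v=01: Γ:[(p0 ∧ (p0 → p0))=F] Δ:[p1=T] refutes=False
  v=10: Γ:[(p0 ∧ (p0 → p0))=T] Δ:[p1=F] refutes=True  ← countermodel

Result: NO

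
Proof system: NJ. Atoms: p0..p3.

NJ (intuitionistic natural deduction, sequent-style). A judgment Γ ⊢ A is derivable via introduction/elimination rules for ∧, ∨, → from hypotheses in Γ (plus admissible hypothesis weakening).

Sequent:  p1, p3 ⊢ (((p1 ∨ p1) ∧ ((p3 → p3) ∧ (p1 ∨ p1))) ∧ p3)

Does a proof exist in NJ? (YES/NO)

Derivation trace:
[∧I] p1, p3 ⊢ (((p1 ∨ p1) ∧ ((p3 → p3) ∧ (p1 ∨ p1))) ∧ p3)
  [∧I] p1 ⊢ ((p1 ∨ p1) ∧ ((p3 → p3) ∧ (p1 ∨ p1)))
    [∨I₂] p1 ⊢ (p1 ∨ p1)
      [Ax] p1 ⊢ p1
    [∧I] p1 ⊢ ((p3 → p3) ∧ (p1 ∨ p1))
      [→I]  ⊢ (p3 → p3)
        [Ax] p3 ⊢ p3
      [∨I₂] p1 ⊢ (p1 ∨ p1)
        [Ax] p1 ⊢ p1
  [Ax] p3 ⊢ p3

Result: YES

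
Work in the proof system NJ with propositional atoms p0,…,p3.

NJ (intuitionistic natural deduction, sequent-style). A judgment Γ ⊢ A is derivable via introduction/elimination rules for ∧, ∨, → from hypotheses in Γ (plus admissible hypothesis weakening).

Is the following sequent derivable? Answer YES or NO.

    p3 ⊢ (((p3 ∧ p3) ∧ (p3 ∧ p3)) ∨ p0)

Derivation (root first):
[∨I₁] p3 ⊢ (((p3 ∧ p3) ∧ (p3 ∧ p3)) ∨ p0)
  [∧I] p3 ⊢ ((p3 ∧ p3) ∧ (p3 ∧ p3))
    [∧I] p3 ⊢ (p3 ∧ p3)
      [Ax] p3 ⊢ p3
      [Ax] p3 ⊢ p3
    [∧I] p3 ⊢ (p3 ∧ p3)
      [Ax] p3 ⊢ p3
      [Ax] p3 ⊢ p3

Result: YES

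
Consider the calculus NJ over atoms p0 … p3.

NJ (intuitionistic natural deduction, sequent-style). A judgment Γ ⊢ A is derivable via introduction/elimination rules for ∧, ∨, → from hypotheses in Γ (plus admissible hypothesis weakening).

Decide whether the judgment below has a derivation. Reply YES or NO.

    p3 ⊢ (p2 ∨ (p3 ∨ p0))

Derivation trace:
[∨I₂] p3 ⊢ (p2 ∨ (p3 ∨ p0))
  [→E] p3 ⊢ (p3 ∨ p0)
    [→I]  ⊢ (p3 → (p3 ∨ p0))
      [∨I₁] p3 ⊢ (p3 ∨ p0)
        [Ax] p3 ⊢ p3
    [Ax] p3 ⊢ p3

Result: YES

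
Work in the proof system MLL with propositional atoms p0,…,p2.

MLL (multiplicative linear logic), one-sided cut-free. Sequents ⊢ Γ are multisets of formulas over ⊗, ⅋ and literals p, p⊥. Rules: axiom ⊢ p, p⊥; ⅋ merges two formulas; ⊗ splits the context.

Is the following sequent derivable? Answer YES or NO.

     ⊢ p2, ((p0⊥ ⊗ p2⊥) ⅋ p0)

Derivation (root first):
[⅋]  ⊢ p2, ((p0⊥ ⊗ p2⊥) ⅋ p0)
  [⊗]  ⊢ p0, p2, (p0⊥ ⊗ p2⊥)
    [Ax]  ⊢ p0, p0⊥
    [Ax]  ⊢ p2, p2⊥

Result: YES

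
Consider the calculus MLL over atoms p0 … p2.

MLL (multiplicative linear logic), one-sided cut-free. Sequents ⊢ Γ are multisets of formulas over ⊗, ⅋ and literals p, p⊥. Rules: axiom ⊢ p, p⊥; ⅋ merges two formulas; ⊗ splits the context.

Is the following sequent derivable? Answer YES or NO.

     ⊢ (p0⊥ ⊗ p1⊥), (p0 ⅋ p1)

Derivation trace:
[⅋]  ⊢ (p0⊥ ⊗ p1⊥), (p0 ⅋ p1)
  [⊗]  ⊢ p0, p1, (p0⊥ ⊗ p1⊥)
    [Ax]  ⊢ p0, p0⊥
    [Ax]  ⊢ p1, p1⊥

Result: YES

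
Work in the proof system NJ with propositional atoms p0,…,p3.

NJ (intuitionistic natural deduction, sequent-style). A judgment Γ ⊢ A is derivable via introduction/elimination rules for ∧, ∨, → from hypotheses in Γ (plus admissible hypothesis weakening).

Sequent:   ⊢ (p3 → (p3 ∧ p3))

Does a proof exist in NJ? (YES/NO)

Derivation (root first):
[→I]  ⊢ (p3 → (p3 ∧ p3))
  [∧I] p3 ⊢ (p3 ∧ p3)
    [Ax] p3 ⊢ p3
    [Ax] p3 ⊢ p3

Result: YES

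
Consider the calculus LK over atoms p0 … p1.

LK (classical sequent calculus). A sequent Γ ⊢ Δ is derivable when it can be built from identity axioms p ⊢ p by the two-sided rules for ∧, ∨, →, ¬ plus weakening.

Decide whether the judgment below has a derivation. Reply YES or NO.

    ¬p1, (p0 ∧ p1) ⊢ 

Proof tree:
[∧L] ¬p1, (p0 ∧ p1) ⊢ 
  [¬L] p1, p0, ¬p1 ⊢ 
    [WL] p1, p0 ⊢ p1
      [Ax] p1 ⊢ p1

Result: YES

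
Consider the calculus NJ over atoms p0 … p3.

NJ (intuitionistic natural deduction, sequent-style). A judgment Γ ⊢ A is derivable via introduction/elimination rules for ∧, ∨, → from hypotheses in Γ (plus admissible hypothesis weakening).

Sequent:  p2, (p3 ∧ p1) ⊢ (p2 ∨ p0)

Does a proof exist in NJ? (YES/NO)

Derivation trace:
[Wk] p2, (p3 ∧ p1) ⊢ (p2 ∨ p0)
  [∨I₁] p2 ⊢ (p2 ∨ p0)
    [Ax] p2 ⊢ p2

Result: YES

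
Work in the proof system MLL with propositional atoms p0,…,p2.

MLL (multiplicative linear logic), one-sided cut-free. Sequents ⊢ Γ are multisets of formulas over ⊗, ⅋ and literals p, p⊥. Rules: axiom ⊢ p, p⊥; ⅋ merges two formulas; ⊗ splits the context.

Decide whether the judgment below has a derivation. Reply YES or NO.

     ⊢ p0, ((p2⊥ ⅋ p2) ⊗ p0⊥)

Derivation trace:
[⊗]  ⊢ p0, ((p2⊥ ⅋ p2) ⊗ p0⊥)
  [⅋]  ⊢ (p2⊥ ⅋ p2)
    [Ax]  ⊢ p2, p2⊥
  [Ax]  ⊢ p0, p0⊥

Result: YES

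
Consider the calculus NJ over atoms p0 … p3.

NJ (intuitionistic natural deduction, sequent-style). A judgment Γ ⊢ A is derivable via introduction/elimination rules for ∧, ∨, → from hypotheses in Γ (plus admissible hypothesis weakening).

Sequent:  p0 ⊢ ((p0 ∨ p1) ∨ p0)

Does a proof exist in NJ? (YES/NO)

Derivation trace:
[∨I₁] p0 ⊢ ((p0 ∨ p1) ∨ p0)
  [∨I₁] p0 ⊢ (p0 ∨ p1)
    [Ax] p0 ⊢ p0

Result: YES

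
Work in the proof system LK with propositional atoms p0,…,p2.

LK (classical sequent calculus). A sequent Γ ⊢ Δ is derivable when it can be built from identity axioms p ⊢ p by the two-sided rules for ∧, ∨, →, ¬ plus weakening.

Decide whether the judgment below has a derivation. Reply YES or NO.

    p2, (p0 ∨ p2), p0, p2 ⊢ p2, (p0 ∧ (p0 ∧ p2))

Proof tree:
[WL] p2, (p0 ∨ p2), p0, p2 ⊢ p2, (p0 ∧ (p0 ∧ p2))
  [∧R] p2, (p0 ∨ p2), p0 ⊢ p2, (p0 ∧ (p0 ∧ p2))
    [Ax] p0 ⊢ p0
    [∧R] p2, (p0 ∨ p2) ⊢ p2, (p0 ∧ p2)
      [∨L] (p0 ∨ p2) ⊢ p2, p0
        [Ax] p0 ⊢ p0
        [Ax] p2 ⊢ p2
      [Ax] p2 ⊢ p2

Result: YES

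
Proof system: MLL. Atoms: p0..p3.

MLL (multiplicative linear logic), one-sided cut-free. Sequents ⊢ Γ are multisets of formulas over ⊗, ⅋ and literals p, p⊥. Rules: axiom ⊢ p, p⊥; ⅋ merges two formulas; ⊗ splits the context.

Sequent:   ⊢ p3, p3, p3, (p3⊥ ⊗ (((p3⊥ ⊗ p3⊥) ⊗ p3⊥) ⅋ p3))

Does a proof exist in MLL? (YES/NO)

Derivation (root first):
[⊗]  ⊢ p3, p3, p3, (p3⊥ ⊗ (((p3⊥ ⊗ p3⊥) ⊗ p3⊥) ⅋ p3))
  [Ax]  ⊢ p3, p3⊥
  [⅋]  ⊢ p3, p3, (((p3⊥ ⊗ p3⊥) ⊗ p3⊥) ⅋ p3)
    [⊗]  ⊢ p3, p3, p3, ((p3⊥ ⊗ p3⊥) ⊗ p3⊥)
      [⊗]  ⊢ p3, p3, (p3⊥ ⊗ p3⊥)
        [Ax]  ⊢ p3, p3⊥
        [Ax]  ⊢ p3, p3⊥
      [Ax]  ⊢ p3, p3⊥

Result: YES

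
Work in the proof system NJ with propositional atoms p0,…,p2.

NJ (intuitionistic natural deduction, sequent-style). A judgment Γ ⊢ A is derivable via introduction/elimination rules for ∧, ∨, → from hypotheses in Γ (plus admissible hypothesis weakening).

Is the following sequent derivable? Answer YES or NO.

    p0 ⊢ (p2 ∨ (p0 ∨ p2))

Derivation trace:
[∨I₂] p0 ⊢ (p2 ∨ (p0 ∨ p2))
  [∨I₁] p0 ⊢ (p0 ∨ p2)
    [Ax] p0 ⊢ p0

Result: YES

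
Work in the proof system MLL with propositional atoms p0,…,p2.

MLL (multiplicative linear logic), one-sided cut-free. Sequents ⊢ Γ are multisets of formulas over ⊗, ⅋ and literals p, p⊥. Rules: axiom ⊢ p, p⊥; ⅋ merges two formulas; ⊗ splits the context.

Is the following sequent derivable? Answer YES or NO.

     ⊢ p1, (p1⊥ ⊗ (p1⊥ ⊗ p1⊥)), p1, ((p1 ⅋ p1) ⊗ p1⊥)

Derivation trace:
[⊗]  ⊢ p1, (p1⊥ ⊗ (p1⊥ ⊗ p1⊥)), p1, ((p1 ⅋ p1) ⊗ p1⊥)
  [⅋]  ⊢ p1, (p1⊥ ⊗ (p1⊥ ⊗ p1⊥)), (p1 ⅋ p1)
    [⊗]  ⊢ p1, p1, p1, (p1⊥ ⊗ (p1⊥ ⊗ p1⊥))
      [Ax]  ⊢ p1, p1⊥
      [⊗]  ⊢ p1, p1, (p1⊥ ⊗ p1⊥)
        [Ax]  ⊢ p1, p1⊥
        [Ax]  ⊢ p1, p1⊥
  [Ax]  ⊢ p1, p1⊥

Result: YES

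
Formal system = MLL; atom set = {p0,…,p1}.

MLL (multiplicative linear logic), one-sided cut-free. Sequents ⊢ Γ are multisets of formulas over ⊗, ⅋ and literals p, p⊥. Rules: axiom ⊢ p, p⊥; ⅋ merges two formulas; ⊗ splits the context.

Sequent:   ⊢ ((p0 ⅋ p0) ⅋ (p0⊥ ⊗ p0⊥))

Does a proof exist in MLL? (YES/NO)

Derivation (root first):
[⅋]  ⊢ ((p0 ⅋ p0) ⅋ (p0⊥ ⊗ p0⊥))
  [⅋]  ⊢ (p0⊥ ⊗ p0⊥), (p0 ⅋ p0)
    [⊗]  ⊢ p0, p0, (p0⊥ ⊗ p0⊥)
      [Ax]  ⊢ p0, p0⊥
      [Ax]  ⊢ p0, p0⊥

Result: YES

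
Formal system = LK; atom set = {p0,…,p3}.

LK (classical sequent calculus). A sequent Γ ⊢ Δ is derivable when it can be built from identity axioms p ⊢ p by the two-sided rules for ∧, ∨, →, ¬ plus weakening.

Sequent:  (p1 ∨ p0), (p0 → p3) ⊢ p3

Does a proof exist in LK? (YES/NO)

Truth-table refutation:
  v=0000: Γ:[(p1 ∨ p0)=F, (p0 → p3)=T] Δ:[p3=F] refutes=False
  v=0001: Γ:[(p1 ∨ p0)=F, (p0 → p3)=T] Δ:[p3=T] refutes=False
  v=0010: Γ:[(p1 ∨ p0)=F, (p0 → p3)=T] Δ:[p3=F] refutes=False
  v=0011: Γ:[(p1 ∨ p0)=F, (p0 → p3)=T] Δ:[p3=T] refutes=False
  v=0100: Γ:[(p1 ∨ p0)=T, (p0 → p3)=T] Δ:[p3=F] refutes=True  ← countermodel

Result: NO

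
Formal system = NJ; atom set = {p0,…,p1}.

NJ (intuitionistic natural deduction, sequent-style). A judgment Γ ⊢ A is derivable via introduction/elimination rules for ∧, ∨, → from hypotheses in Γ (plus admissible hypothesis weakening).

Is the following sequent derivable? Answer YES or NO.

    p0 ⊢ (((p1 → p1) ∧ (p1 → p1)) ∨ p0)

Derivation (root first):
[Wk] p0 ⊢ (((p1 → p1) ∧ (p1 → p1)) ∨ p0)
  [∨I₁]  ⊢ (((p1 → p1) ∧ (p1 → p1)) ∨ p0)
    [∧I]  ⊢ ((p1 → p1) ∧ (p1 → p1))
      [→I]  ⊢ (p1 → p1)
        [Ax] p1 ⊢ p1
      [→I]  ⊢ (p1 → p1)
        [Ax] p1 ⊢ p1

Result: YES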